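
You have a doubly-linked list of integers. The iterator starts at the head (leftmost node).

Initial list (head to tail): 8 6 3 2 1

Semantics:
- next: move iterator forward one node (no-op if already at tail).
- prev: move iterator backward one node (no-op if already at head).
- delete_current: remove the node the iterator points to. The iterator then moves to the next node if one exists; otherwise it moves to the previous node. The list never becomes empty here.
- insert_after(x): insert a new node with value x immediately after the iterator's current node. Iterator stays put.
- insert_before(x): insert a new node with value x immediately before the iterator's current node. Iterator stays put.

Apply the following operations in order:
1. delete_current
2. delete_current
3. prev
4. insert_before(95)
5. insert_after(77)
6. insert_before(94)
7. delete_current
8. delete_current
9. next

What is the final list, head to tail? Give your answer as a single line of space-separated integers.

After 1 (delete_current): list=[6, 3, 2, 1] cursor@6
After 2 (delete_current): list=[3, 2, 1] cursor@3
After 3 (prev): list=[3, 2, 1] cursor@3
After 4 (insert_before(95)): list=[95, 3, 2, 1] cursor@3
After 5 (insert_after(77)): list=[95, 3, 77, 2, 1] cursor@3
After 6 (insert_before(94)): list=[95, 94, 3, 77, 2, 1] cursor@3
After 7 (delete_current): list=[95, 94, 77, 2, 1] cursor@77
After 8 (delete_current): list=[95, 94, 2, 1] cursor@2
After 9 (next): list=[95, 94, 2, 1] cursor@1

Answer: 95 94 2 1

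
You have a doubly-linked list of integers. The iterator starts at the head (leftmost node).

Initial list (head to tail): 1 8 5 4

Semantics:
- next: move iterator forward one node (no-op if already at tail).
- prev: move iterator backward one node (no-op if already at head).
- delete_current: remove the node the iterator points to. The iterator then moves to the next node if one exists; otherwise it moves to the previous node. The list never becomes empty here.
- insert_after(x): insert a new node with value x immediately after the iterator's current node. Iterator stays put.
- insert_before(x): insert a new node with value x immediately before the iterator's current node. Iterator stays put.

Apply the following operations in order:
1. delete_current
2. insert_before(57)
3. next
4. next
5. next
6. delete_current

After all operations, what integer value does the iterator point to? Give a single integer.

Answer: 5

Derivation:
After 1 (delete_current): list=[8, 5, 4] cursor@8
After 2 (insert_before(57)): list=[57, 8, 5, 4] cursor@8
After 3 (next): list=[57, 8, 5, 4] cursor@5
After 4 (next): list=[57, 8, 5, 4] cursor@4
After 5 (next): list=[57, 8, 5, 4] cursor@4
After 6 (delete_current): list=[57, 8, 5] cursor@5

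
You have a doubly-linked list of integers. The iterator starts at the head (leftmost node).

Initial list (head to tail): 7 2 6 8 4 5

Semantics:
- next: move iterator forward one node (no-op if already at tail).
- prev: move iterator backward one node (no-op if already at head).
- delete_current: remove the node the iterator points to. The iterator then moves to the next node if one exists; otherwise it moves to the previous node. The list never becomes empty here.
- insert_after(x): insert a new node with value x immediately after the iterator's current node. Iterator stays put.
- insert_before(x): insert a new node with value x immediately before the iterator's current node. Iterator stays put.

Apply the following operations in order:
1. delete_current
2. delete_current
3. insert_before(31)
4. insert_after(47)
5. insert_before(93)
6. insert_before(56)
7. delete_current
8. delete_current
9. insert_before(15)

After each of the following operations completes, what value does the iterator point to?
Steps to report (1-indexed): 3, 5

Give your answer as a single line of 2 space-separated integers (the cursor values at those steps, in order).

After 1 (delete_current): list=[2, 6, 8, 4, 5] cursor@2
After 2 (delete_current): list=[6, 8, 4, 5] cursor@6
After 3 (insert_before(31)): list=[31, 6, 8, 4, 5] cursor@6
After 4 (insert_after(47)): list=[31, 6, 47, 8, 4, 5] cursor@6
After 5 (insert_before(93)): list=[31, 93, 6, 47, 8, 4, 5] cursor@6
After 6 (insert_before(56)): list=[31, 93, 56, 6, 47, 8, 4, 5] cursor@6
After 7 (delete_current): list=[31, 93, 56, 47, 8, 4, 5] cursor@47
After 8 (delete_current): list=[31, 93, 56, 8, 4, 5] cursor@8
After 9 (insert_before(15)): list=[31, 93, 56, 15, 8, 4, 5] cursor@8

Answer: 6 6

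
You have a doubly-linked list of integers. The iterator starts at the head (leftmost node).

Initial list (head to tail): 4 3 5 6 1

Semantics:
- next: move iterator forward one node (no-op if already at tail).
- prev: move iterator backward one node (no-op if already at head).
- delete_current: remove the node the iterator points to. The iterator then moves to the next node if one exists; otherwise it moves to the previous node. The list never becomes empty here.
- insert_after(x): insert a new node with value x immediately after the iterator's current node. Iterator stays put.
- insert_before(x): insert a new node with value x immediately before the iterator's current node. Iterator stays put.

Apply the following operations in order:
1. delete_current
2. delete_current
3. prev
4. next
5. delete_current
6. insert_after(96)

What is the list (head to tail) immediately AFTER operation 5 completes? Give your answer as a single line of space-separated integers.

Answer: 5 1

Derivation:
After 1 (delete_current): list=[3, 5, 6, 1] cursor@3
After 2 (delete_current): list=[5, 6, 1] cursor@5
After 3 (prev): list=[5, 6, 1] cursor@5
After 4 (next): list=[5, 6, 1] cursor@6
After 5 (delete_current): list=[5, 1] cursor@1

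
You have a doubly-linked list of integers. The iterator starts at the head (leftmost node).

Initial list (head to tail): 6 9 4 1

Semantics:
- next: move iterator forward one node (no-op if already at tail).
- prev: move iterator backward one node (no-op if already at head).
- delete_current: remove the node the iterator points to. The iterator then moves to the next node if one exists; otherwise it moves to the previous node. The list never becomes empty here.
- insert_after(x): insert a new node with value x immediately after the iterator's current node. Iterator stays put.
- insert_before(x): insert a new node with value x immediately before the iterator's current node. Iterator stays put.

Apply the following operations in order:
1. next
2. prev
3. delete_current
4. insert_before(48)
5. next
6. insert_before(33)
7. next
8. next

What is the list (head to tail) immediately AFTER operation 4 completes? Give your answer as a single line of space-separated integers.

Answer: 48 9 4 1

Derivation:
After 1 (next): list=[6, 9, 4, 1] cursor@9
After 2 (prev): list=[6, 9, 4, 1] cursor@6
After 3 (delete_current): list=[9, 4, 1] cursor@9
After 4 (insert_before(48)): list=[48, 9, 4, 1] cursor@9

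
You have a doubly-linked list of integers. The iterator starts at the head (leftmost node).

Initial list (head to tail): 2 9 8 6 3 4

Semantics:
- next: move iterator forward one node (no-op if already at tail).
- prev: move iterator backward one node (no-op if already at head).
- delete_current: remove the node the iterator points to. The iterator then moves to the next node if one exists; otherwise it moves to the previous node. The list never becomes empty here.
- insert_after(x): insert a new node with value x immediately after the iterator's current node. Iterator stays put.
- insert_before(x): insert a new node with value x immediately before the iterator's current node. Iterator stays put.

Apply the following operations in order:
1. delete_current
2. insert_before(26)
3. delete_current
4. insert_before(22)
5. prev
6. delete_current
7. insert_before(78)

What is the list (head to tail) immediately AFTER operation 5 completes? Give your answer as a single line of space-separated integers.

After 1 (delete_current): list=[9, 8, 6, 3, 4] cursor@9
After 2 (insert_before(26)): list=[26, 9, 8, 6, 3, 4] cursor@9
After 3 (delete_current): list=[26, 8, 6, 3, 4] cursor@8
After 4 (insert_before(22)): list=[26, 22, 8, 6, 3, 4] cursor@8
After 5 (prev): list=[26, 22, 8, 6, 3, 4] cursor@22

Answer: 26 22 8 6 3 4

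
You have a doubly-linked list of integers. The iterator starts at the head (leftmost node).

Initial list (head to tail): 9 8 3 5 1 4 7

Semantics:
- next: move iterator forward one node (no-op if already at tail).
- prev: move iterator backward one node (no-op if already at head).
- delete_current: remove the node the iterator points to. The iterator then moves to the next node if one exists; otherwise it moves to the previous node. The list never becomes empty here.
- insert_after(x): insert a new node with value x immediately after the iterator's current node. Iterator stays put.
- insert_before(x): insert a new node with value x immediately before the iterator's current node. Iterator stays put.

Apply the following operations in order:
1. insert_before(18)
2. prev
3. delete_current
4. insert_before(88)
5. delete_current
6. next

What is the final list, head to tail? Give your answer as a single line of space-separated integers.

After 1 (insert_before(18)): list=[18, 9, 8, 3, 5, 1, 4, 7] cursor@9
After 2 (prev): list=[18, 9, 8, 3, 5, 1, 4, 7] cursor@18
After 3 (delete_current): list=[9, 8, 3, 5, 1, 4, 7] cursor@9
After 4 (insert_before(88)): list=[88, 9, 8, 3, 5, 1, 4, 7] cursor@9
After 5 (delete_current): list=[88, 8, 3, 5, 1, 4, 7] cursor@8
After 6 (next): list=[88, 8, 3, 5, 1, 4, 7] cursor@3

Answer: 88 8 3 5 1 4 7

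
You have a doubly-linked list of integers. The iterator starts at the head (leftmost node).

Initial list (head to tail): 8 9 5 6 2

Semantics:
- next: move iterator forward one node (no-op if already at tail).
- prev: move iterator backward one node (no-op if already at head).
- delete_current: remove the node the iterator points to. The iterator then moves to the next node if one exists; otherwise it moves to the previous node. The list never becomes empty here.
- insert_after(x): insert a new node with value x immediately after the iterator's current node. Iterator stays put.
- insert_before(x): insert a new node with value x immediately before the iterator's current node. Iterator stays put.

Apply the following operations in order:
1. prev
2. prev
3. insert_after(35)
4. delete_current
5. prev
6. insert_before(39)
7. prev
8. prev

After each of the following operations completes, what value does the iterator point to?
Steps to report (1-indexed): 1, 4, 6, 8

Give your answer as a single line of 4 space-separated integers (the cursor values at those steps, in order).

After 1 (prev): list=[8, 9, 5, 6, 2] cursor@8
After 2 (prev): list=[8, 9, 5, 6, 2] cursor@8
After 3 (insert_after(35)): list=[8, 35, 9, 5, 6, 2] cursor@8
After 4 (delete_current): list=[35, 9, 5, 6, 2] cursor@35
After 5 (prev): list=[35, 9, 5, 6, 2] cursor@35
After 6 (insert_before(39)): list=[39, 35, 9, 5, 6, 2] cursor@35
After 7 (prev): list=[39, 35, 9, 5, 6, 2] cursor@39
After 8 (prev): list=[39, 35, 9, 5, 6, 2] cursor@39

Answer: 8 35 35 39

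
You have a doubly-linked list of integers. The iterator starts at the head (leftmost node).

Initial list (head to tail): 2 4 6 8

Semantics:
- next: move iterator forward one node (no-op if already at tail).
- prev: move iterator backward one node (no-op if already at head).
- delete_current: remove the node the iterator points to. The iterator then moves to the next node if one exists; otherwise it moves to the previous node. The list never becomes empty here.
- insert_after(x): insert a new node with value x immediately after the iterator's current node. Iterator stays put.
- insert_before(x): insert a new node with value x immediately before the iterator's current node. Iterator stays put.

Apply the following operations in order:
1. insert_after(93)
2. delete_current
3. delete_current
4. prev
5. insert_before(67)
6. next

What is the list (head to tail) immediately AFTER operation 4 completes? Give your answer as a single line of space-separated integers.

After 1 (insert_after(93)): list=[2, 93, 4, 6, 8] cursor@2
After 2 (delete_current): list=[93, 4, 6, 8] cursor@93
After 3 (delete_current): list=[4, 6, 8] cursor@4
After 4 (prev): list=[4, 6, 8] cursor@4

Answer: 4 6 8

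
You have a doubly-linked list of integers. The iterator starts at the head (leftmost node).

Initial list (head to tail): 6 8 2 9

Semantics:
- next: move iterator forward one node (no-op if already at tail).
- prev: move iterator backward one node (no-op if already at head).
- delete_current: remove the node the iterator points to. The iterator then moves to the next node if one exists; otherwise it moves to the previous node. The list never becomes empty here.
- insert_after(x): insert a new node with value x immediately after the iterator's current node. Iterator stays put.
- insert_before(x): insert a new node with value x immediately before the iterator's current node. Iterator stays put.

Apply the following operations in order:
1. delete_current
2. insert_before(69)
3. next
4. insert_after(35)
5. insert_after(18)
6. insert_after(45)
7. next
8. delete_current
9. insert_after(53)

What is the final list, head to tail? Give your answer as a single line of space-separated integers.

Answer: 69 8 2 18 53 35 9

Derivation:
After 1 (delete_current): list=[8, 2, 9] cursor@8
After 2 (insert_before(69)): list=[69, 8, 2, 9] cursor@8
After 3 (next): list=[69, 8, 2, 9] cursor@2
After 4 (insert_after(35)): list=[69, 8, 2, 35, 9] cursor@2
After 5 (insert_after(18)): list=[69, 8, 2, 18, 35, 9] cursor@2
After 6 (insert_after(45)): list=[69, 8, 2, 45, 18, 35, 9] cursor@2
After 7 (next): list=[69, 8, 2, 45, 18, 35, 9] cursor@45
After 8 (delete_current): list=[69, 8, 2, 18, 35, 9] cursor@18
After 9 (insert_after(53)): list=[69, 8, 2, 18, 53, 35, 9] cursor@18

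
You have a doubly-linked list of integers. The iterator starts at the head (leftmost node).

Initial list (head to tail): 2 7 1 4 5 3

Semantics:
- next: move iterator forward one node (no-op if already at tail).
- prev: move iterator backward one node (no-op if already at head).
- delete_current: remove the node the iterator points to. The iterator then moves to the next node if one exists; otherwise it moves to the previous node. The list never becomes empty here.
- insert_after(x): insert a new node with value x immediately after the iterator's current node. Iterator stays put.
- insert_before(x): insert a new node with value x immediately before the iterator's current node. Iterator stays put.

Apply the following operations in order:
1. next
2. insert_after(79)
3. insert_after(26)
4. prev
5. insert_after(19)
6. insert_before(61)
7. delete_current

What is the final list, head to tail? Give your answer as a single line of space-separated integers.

After 1 (next): list=[2, 7, 1, 4, 5, 3] cursor@7
After 2 (insert_after(79)): list=[2, 7, 79, 1, 4, 5, 3] cursor@7
After 3 (insert_after(26)): list=[2, 7, 26, 79, 1, 4, 5, 3] cursor@7
After 4 (prev): list=[2, 7, 26, 79, 1, 4, 5, 3] cursor@2
After 5 (insert_after(19)): list=[2, 19, 7, 26, 79, 1, 4, 5, 3] cursor@2
After 6 (insert_before(61)): list=[61, 2, 19, 7, 26, 79, 1, 4, 5, 3] cursor@2
After 7 (delete_current): list=[61, 19, 7, 26, 79, 1, 4, 5, 3] cursor@19

Answer: 61 19 7 26 79 1 4 5 3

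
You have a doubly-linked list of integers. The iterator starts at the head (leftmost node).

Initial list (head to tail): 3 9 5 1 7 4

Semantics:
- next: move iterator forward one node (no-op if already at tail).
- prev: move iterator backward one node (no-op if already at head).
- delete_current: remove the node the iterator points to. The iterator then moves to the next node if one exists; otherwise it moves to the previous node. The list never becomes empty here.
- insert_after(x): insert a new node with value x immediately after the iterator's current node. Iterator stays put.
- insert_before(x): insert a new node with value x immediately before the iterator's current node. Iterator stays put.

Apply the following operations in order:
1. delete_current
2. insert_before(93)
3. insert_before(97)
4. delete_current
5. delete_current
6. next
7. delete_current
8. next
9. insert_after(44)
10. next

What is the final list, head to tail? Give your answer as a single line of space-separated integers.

After 1 (delete_current): list=[9, 5, 1, 7, 4] cursor@9
After 2 (insert_before(93)): list=[93, 9, 5, 1, 7, 4] cursor@9
After 3 (insert_before(97)): list=[93, 97, 9, 5, 1, 7, 4] cursor@9
After 4 (delete_current): list=[93, 97, 5, 1, 7, 4] cursor@5
After 5 (delete_current): list=[93, 97, 1, 7, 4] cursor@1
After 6 (next): list=[93, 97, 1, 7, 4] cursor@7
After 7 (delete_current): list=[93, 97, 1, 4] cursor@4
After 8 (next): list=[93, 97, 1, 4] cursor@4
After 9 (insert_after(44)): list=[93, 97, 1, 4, 44] cursor@4
After 10 (next): list=[93, 97, 1, 4, 44] cursor@44

Answer: 93 97 1 4 44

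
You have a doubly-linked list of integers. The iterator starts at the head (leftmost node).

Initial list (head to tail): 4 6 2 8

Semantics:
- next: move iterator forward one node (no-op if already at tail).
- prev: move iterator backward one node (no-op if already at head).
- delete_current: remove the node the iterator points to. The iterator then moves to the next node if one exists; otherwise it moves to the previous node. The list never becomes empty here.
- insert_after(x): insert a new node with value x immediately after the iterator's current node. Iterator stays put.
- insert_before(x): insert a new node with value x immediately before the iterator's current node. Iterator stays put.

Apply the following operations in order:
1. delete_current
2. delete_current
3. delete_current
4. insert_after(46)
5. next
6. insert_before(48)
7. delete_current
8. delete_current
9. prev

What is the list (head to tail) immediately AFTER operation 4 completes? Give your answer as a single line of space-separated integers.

After 1 (delete_current): list=[6, 2, 8] cursor@6
After 2 (delete_current): list=[2, 8] cursor@2
After 3 (delete_current): list=[8] cursor@8
After 4 (insert_after(46)): list=[8, 46] cursor@8

Answer: 8 46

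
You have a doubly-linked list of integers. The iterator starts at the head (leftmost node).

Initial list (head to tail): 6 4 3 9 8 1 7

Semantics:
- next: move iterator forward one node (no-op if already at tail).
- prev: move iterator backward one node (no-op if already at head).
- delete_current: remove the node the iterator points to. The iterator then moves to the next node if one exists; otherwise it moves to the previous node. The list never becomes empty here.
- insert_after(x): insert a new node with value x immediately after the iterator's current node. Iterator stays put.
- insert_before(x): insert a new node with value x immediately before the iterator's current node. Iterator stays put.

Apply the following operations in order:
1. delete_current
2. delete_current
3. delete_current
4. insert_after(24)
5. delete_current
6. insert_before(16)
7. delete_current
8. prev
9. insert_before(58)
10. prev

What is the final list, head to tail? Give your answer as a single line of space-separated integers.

Answer: 58 16 8 1 7

Derivation:
After 1 (delete_current): list=[4, 3, 9, 8, 1, 7] cursor@4
After 2 (delete_current): list=[3, 9, 8, 1, 7] cursor@3
After 3 (delete_current): list=[9, 8, 1, 7] cursor@9
After 4 (insert_after(24)): list=[9, 24, 8, 1, 7] cursor@9
After 5 (delete_current): list=[24, 8, 1, 7] cursor@24
After 6 (insert_before(16)): list=[16, 24, 8, 1, 7] cursor@24
After 7 (delete_current): list=[16, 8, 1, 7] cursor@8
After 8 (prev): list=[16, 8, 1, 7] cursor@16
After 9 (insert_before(58)): list=[58, 16, 8, 1, 7] cursor@16
After 10 (prev): list=[58, 16, 8, 1, 7] cursor@58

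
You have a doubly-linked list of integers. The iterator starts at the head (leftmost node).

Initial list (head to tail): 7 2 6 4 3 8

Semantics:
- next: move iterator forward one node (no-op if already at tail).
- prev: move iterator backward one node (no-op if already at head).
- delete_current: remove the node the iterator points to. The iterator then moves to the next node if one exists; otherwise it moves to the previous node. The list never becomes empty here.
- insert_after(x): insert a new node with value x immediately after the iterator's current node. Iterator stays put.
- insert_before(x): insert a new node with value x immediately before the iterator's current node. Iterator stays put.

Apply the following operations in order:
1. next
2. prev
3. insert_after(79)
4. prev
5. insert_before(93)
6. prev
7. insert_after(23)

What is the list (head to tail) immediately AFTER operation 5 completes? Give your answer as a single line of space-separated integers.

Answer: 93 7 79 2 6 4 3 8

Derivation:
After 1 (next): list=[7, 2, 6, 4, 3, 8] cursor@2
After 2 (prev): list=[7, 2, 6, 4, 3, 8] cursor@7
After 3 (insert_after(79)): list=[7, 79, 2, 6, 4, 3, 8] cursor@7
After 4 (prev): list=[7, 79, 2, 6, 4, 3, 8] cursor@7
After 5 (insert_before(93)): list=[93, 7, 79, 2, 6, 4, 3, 8] cursor@7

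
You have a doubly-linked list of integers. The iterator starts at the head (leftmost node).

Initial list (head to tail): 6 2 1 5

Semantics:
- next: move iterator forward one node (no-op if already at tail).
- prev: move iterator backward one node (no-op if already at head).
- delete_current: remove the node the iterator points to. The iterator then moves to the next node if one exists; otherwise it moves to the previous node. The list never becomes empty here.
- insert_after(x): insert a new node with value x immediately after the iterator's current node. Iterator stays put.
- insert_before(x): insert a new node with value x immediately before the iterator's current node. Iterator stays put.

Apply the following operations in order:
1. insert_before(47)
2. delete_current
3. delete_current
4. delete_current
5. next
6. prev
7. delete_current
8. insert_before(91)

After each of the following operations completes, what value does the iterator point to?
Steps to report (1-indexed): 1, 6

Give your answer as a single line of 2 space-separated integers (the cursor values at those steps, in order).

Answer: 6 47

Derivation:
After 1 (insert_before(47)): list=[47, 6, 2, 1, 5] cursor@6
After 2 (delete_current): list=[47, 2, 1, 5] cursor@2
After 3 (delete_current): list=[47, 1, 5] cursor@1
After 4 (delete_current): list=[47, 5] cursor@5
After 5 (next): list=[47, 5] cursor@5
After 6 (prev): list=[47, 5] cursor@47
After 7 (delete_current): list=[5] cursor@5
After 8 (insert_before(91)): list=[91, 5] cursor@5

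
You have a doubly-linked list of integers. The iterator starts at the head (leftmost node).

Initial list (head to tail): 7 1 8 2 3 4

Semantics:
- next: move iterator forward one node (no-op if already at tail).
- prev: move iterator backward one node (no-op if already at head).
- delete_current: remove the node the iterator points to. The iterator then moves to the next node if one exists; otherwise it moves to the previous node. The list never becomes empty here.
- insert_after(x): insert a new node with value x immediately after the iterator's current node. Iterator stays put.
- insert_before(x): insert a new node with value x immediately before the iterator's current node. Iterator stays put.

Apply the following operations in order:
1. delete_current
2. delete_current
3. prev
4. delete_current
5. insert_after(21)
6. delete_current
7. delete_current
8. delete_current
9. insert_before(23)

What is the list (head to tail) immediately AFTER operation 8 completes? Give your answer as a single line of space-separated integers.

Answer: 4

Derivation:
After 1 (delete_current): list=[1, 8, 2, 3, 4] cursor@1
After 2 (delete_current): list=[8, 2, 3, 4] cursor@8
After 3 (prev): list=[8, 2, 3, 4] cursor@8
After 4 (delete_current): list=[2, 3, 4] cursor@2
After 5 (insert_after(21)): list=[2, 21, 3, 4] cursor@2
After 6 (delete_current): list=[21, 3, 4] cursor@21
After 7 (delete_current): list=[3, 4] cursor@3
After 8 (delete_current): list=[4] cursor@4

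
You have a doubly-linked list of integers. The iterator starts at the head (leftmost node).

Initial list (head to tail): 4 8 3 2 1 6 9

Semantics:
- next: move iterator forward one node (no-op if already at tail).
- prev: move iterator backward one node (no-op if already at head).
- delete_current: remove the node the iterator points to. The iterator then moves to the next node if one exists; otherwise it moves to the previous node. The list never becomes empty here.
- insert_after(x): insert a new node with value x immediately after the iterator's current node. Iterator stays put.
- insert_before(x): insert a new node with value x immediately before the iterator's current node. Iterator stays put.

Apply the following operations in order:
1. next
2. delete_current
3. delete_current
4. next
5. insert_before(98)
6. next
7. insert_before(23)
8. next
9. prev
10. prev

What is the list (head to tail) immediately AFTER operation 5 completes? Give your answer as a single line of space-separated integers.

After 1 (next): list=[4, 8, 3, 2, 1, 6, 9] cursor@8
After 2 (delete_current): list=[4, 3, 2, 1, 6, 9] cursor@3
After 3 (delete_current): list=[4, 2, 1, 6, 9] cursor@2
After 4 (next): list=[4, 2, 1, 6, 9] cursor@1
After 5 (insert_before(98)): list=[4, 2, 98, 1, 6, 9] cursor@1

Answer: 4 2 98 1 6 9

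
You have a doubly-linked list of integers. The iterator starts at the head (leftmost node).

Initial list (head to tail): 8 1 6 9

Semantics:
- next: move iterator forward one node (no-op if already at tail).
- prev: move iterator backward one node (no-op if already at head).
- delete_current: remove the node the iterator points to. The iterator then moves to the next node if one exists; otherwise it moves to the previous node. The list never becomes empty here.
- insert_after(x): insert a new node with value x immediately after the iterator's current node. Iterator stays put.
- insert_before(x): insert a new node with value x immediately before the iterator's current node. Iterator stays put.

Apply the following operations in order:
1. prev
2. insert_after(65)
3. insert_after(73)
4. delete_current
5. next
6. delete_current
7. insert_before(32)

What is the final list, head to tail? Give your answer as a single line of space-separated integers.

Answer: 73 32 1 6 9

Derivation:
After 1 (prev): list=[8, 1, 6, 9] cursor@8
After 2 (insert_after(65)): list=[8, 65, 1, 6, 9] cursor@8
After 3 (insert_after(73)): list=[8, 73, 65, 1, 6, 9] cursor@8
After 4 (delete_current): list=[73, 65, 1, 6, 9] cursor@73
After 5 (next): list=[73, 65, 1, 6, 9] cursor@65
After 6 (delete_current): list=[73, 1, 6, 9] cursor@1
After 7 (insert_before(32)): list=[73, 32, 1, 6, 9] cursor@1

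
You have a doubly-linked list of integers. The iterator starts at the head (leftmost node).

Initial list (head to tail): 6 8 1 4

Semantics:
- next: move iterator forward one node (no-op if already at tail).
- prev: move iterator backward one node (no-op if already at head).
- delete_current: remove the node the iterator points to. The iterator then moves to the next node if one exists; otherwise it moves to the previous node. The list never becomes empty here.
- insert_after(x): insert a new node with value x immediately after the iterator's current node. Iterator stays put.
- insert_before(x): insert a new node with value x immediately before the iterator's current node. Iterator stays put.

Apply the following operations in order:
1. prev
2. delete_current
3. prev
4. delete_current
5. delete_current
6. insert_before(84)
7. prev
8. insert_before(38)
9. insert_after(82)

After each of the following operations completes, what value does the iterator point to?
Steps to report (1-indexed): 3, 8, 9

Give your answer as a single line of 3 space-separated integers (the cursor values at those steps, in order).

After 1 (prev): list=[6, 8, 1, 4] cursor@6
After 2 (delete_current): list=[8, 1, 4] cursor@8
After 3 (prev): list=[8, 1, 4] cursor@8
After 4 (delete_current): list=[1, 4] cursor@1
After 5 (delete_current): list=[4] cursor@4
After 6 (insert_before(84)): list=[84, 4] cursor@4
After 7 (prev): list=[84, 4] cursor@84
After 8 (insert_before(38)): list=[38, 84, 4] cursor@84
After 9 (insert_after(82)): list=[38, 84, 82, 4] cursor@84

Answer: 8 84 84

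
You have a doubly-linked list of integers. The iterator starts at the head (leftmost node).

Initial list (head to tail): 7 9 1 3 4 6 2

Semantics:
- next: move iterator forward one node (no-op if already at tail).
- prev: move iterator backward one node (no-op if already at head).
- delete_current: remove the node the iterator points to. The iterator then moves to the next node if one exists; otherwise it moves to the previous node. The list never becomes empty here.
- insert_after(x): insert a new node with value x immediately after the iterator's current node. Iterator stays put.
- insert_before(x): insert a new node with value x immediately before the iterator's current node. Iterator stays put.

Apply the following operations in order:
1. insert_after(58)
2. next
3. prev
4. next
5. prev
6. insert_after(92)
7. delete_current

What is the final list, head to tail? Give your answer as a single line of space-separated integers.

After 1 (insert_after(58)): list=[7, 58, 9, 1, 3, 4, 6, 2] cursor@7
After 2 (next): list=[7, 58, 9, 1, 3, 4, 6, 2] cursor@58
After 3 (prev): list=[7, 58, 9, 1, 3, 4, 6, 2] cursor@7
After 4 (next): list=[7, 58, 9, 1, 3, 4, 6, 2] cursor@58
After 5 (prev): list=[7, 58, 9, 1, 3, 4, 6, 2] cursor@7
After 6 (insert_after(92)): list=[7, 92, 58, 9, 1, 3, 4, 6, 2] cursor@7
After 7 (delete_current): list=[92, 58, 9, 1, 3, 4, 6, 2] cursor@92

Answer: 92 58 9 1 3 4 6 2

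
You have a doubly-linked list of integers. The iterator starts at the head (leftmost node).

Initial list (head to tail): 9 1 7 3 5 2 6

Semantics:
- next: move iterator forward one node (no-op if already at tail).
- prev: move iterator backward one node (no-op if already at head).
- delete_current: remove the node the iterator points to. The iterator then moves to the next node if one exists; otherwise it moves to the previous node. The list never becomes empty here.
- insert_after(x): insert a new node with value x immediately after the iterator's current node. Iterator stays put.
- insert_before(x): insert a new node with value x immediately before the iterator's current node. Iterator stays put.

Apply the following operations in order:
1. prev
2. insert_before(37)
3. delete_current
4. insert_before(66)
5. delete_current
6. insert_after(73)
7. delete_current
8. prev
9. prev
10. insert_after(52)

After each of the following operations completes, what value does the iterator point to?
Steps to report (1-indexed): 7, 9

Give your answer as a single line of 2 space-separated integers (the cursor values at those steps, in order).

Answer: 73 37

Derivation:
After 1 (prev): list=[9, 1, 7, 3, 5, 2, 6] cursor@9
After 2 (insert_before(37)): list=[37, 9, 1, 7, 3, 5, 2, 6] cursor@9
After 3 (delete_current): list=[37, 1, 7, 3, 5, 2, 6] cursor@1
After 4 (insert_before(66)): list=[37, 66, 1, 7, 3, 5, 2, 6] cursor@1
After 5 (delete_current): list=[37, 66, 7, 3, 5, 2, 6] cursor@7
After 6 (insert_after(73)): list=[37, 66, 7, 73, 3, 5, 2, 6] cursor@7
After 7 (delete_current): list=[37, 66, 73, 3, 5, 2, 6] cursor@73
After 8 (prev): list=[37, 66, 73, 3, 5, 2, 6] cursor@66
After 9 (prev): list=[37, 66, 73, 3, 5, 2, 6] cursor@37
After 10 (insert_after(52)): list=[37, 52, 66, 73, 3, 5, 2, 6] cursor@37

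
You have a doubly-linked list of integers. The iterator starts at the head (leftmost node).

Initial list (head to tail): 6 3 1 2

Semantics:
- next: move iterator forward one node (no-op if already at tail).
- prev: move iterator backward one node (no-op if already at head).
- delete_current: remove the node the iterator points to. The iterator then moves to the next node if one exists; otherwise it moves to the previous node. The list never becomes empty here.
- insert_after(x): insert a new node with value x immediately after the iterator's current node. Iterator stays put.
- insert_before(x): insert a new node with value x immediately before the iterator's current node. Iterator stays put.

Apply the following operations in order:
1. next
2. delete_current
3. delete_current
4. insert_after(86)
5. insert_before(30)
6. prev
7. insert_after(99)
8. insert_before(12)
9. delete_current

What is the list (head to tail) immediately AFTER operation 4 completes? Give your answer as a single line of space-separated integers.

Answer: 6 2 86

Derivation:
After 1 (next): list=[6, 3, 1, 2] cursor@3
After 2 (delete_current): list=[6, 1, 2] cursor@1
After 3 (delete_current): list=[6, 2] cursor@2
After 4 (insert_after(86)): list=[6, 2, 86] cursor@2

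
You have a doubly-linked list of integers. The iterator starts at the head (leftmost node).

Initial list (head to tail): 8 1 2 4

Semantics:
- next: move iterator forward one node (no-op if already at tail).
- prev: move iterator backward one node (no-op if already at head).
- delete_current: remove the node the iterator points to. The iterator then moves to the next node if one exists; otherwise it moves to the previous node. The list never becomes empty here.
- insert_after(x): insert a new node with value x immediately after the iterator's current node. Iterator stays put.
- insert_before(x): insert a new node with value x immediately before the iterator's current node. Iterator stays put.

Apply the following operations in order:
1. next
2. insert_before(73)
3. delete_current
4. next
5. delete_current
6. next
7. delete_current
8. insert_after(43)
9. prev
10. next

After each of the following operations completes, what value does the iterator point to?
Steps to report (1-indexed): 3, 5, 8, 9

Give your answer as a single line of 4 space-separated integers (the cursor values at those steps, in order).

After 1 (next): list=[8, 1, 2, 4] cursor@1
After 2 (insert_before(73)): list=[8, 73, 1, 2, 4] cursor@1
After 3 (delete_current): list=[8, 73, 2, 4] cursor@2
After 4 (next): list=[8, 73, 2, 4] cursor@4
After 5 (delete_current): list=[8, 73, 2] cursor@2
After 6 (next): list=[8, 73, 2] cursor@2
After 7 (delete_current): list=[8, 73] cursor@73
After 8 (insert_after(43)): list=[8, 73, 43] cursor@73
After 9 (prev): list=[8, 73, 43] cursor@8
After 10 (next): list=[8, 73, 43] cursor@73

Answer: 2 2 73 8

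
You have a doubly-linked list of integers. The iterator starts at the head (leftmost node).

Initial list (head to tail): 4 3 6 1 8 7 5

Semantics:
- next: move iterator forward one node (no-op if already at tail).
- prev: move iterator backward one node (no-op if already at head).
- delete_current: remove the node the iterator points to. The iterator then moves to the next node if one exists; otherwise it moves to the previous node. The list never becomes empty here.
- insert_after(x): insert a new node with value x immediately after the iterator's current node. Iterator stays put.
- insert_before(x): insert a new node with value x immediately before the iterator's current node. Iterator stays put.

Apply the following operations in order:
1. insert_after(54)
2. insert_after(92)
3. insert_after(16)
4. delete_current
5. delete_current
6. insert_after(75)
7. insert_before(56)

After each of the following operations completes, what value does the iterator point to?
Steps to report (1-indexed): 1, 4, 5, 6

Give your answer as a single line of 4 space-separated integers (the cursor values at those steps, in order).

After 1 (insert_after(54)): list=[4, 54, 3, 6, 1, 8, 7, 5] cursor@4
After 2 (insert_after(92)): list=[4, 92, 54, 3, 6, 1, 8, 7, 5] cursor@4
After 3 (insert_after(16)): list=[4, 16, 92, 54, 3, 6, 1, 8, 7, 5] cursor@4
After 4 (delete_current): list=[16, 92, 54, 3, 6, 1, 8, 7, 5] cursor@16
After 5 (delete_current): list=[92, 54, 3, 6, 1, 8, 7, 5] cursor@92
After 6 (insert_after(75)): list=[92, 75, 54, 3, 6, 1, 8, 7, 5] cursor@92
After 7 (insert_before(56)): list=[56, 92, 75, 54, 3, 6, 1, 8, 7, 5] cursor@92

Answer: 4 16 92 92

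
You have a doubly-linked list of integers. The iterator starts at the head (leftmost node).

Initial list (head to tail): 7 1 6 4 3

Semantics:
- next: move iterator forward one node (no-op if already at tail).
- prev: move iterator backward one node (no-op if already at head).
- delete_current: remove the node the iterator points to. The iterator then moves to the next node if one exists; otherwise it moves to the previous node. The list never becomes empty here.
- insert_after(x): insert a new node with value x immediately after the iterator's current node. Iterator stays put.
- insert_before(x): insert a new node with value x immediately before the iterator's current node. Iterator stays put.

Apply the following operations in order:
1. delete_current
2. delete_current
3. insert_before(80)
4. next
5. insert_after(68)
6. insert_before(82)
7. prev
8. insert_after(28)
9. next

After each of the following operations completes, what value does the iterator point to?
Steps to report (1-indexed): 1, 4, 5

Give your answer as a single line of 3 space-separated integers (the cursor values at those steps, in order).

Answer: 1 4 4

Derivation:
After 1 (delete_current): list=[1, 6, 4, 3] cursor@1
After 2 (delete_current): list=[6, 4, 3] cursor@6
After 3 (insert_before(80)): list=[80, 6, 4, 3] cursor@6
After 4 (next): list=[80, 6, 4, 3] cursor@4
After 5 (insert_after(68)): list=[80, 6, 4, 68, 3] cursor@4
After 6 (insert_before(82)): list=[80, 6, 82, 4, 68, 3] cursor@4
After 7 (prev): list=[80, 6, 82, 4, 68, 3] cursor@82
After 8 (insert_after(28)): list=[80, 6, 82, 28, 4, 68, 3] cursor@82
After 9 (next): list=[80, 6, 82, 28, 4, 68, 3] cursor@28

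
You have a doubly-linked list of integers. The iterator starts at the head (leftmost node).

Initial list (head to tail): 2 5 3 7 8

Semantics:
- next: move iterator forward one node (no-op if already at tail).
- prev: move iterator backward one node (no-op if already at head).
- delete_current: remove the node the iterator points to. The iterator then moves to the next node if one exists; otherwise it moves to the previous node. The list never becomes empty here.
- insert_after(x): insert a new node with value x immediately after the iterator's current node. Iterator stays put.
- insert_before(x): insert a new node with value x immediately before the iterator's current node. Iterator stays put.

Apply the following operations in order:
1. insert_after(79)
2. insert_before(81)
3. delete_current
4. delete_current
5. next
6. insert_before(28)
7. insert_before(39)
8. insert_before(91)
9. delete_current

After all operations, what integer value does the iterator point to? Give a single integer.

After 1 (insert_after(79)): list=[2, 79, 5, 3, 7, 8] cursor@2
After 2 (insert_before(81)): list=[81, 2, 79, 5, 3, 7, 8] cursor@2
After 3 (delete_current): list=[81, 79, 5, 3, 7, 8] cursor@79
After 4 (delete_current): list=[81, 5, 3, 7, 8] cursor@5
After 5 (next): list=[81, 5, 3, 7, 8] cursor@3
After 6 (insert_before(28)): list=[81, 5, 28, 3, 7, 8] cursor@3
After 7 (insert_before(39)): list=[81, 5, 28, 39, 3, 7, 8] cursor@3
After 8 (insert_before(91)): list=[81, 5, 28, 39, 91, 3, 7, 8] cursor@3
After 9 (delete_current): list=[81, 5, 28, 39, 91, 7, 8] cursor@7

Answer: 7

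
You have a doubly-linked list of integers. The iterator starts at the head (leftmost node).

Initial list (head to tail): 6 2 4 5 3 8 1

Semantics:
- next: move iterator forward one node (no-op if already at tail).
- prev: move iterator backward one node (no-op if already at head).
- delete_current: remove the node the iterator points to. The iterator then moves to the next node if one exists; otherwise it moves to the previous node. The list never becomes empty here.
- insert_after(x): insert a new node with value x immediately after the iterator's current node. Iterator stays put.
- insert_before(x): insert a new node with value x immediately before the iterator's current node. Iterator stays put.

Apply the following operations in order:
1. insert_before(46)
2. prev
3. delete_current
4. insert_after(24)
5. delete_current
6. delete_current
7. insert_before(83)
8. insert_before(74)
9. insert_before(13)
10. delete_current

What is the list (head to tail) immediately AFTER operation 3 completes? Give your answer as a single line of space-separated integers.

After 1 (insert_before(46)): list=[46, 6, 2, 4, 5, 3, 8, 1] cursor@6
After 2 (prev): list=[46, 6, 2, 4, 5, 3, 8, 1] cursor@46
After 3 (delete_current): list=[6, 2, 4, 5, 3, 8, 1] cursor@6

Answer: 6 2 4 5 3 8 1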